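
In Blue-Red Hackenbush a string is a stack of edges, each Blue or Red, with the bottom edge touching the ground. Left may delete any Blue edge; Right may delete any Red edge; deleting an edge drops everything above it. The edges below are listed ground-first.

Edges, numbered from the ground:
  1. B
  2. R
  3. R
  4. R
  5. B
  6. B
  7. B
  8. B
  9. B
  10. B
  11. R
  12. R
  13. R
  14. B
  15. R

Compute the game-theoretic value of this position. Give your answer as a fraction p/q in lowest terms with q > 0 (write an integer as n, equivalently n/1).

1 of 15 · B · max L 0 · min R +∞ so 1
2 of 15 · BR · max L 0 · min R 1 so 1/2
3 of 15 · BRR · max L 0 · min R 1/2 so 1/4
4 of 15 · BRRR · max L 0 · min R 1/4 so 1/8
5 of 15 · BRRRB · max L 1/8 · min R 1/4 so 3/16
6 of 15 · BRRRBB · max L 3/16 · min R 1/4 so 7/32
7 of 15 · BRRRBBB · max L 7/32 · min R 1/4 so 15/64
8 of 15 · BRRRBBBB · max L 15/64 · min R 1/4 so 31/128
9 of 15 · BRRRBBBBB · max L 31/128 · min R 1/4 so 63/256
10 of 15 · BRRRBBBBBB · max L 63/256 · min R 1/4 so 127/512
11 of 15 · BRRRBBBBBBR · max L 63/256 · min R 127/512 so 253/1024
12 of 15 · BRRRBBBBBBRR · max L 63/256 · min R 253/1024 so 505/2048
13 of 15 · BRRRBBBBBBRRR · max L 63/256 · min R 505/2048 so 1009/4096
14 of 15 · BRRRBBBBBBRRRB · max L 1009/4096 · min R 505/2048 so 2019/8192
15 of 15 · BRRRBBBBBBRRRBR · max L 1009/4096 · min R 2019/8192 so 4037/16384

4037/16384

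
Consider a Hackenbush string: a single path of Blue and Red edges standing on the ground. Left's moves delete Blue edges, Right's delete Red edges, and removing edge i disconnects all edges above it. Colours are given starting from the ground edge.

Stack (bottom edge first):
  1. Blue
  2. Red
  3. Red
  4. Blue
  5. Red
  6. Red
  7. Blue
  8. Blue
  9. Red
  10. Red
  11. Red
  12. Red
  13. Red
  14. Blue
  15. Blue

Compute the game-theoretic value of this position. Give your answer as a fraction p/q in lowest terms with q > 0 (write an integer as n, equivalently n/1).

edge 1 of 15 (Blue): { 0 | · } — 1
edge 2 of 15 (Red): { 0 | 1 } — 1/2
edge 3 of 15 (Red): { 0 | 1/2; 1 } — 1/4
edge 4 of 15 (Blue): { 0; 1/4 | 1/2; 1 } — 3/8
edge 5 of 15 (Red): { 0; 1/4 | 3/8; 1/2; 1 } — 5/16
edge 6 of 15 (Red): { 0; 1/4 | 5/16; 3/8; 1/2; 1 } — 9/32
edge 7 of 15 (Blue): { 0; 1/4; 9/32 | 5/16; 3/8; 1/2; 1 } — 19/64
edge 8 of 15 (Blue): { 0; 1/4; 9/32; 19/64 | 5/16; 3/8; 1/2; 1 } — 39/128
edge 9 of 15 (Red): { 0; 1/4; 9/32; 19/64 | 39/128; 5/16; 3/8; 1/2; 1 } — 77/256
edge 10 of 15 (Red): { 0; 1/4; 9/32; 19/64 | 77/256; 39/128; 5/16; 3/8; 1/2; 1 } — 153/512
edge 11 of 15 (Red): { 0; 1/4; 9/32; 19/64 | 153/512; 77/256; 39/128; 5/16; 3/8; 1/2; 1 } — 305/1024
edge 12 of 15 (Red): { 0; 1/4; 9/32; 19/64 | 305/1024; 153/512; 77/256; 39/128; 5/16; 3/8; 1/2; 1 } — 609/2048
edge 13 of 15 (Red): { 0; 1/4; 9/32; 19/64 | 609/2048; 305/1024; 153/512; 77/256; 39/128; 5/16; 3/8; 1/2; 1 } — 1217/4096
edge 14 of 15 (Blue): { 0; 1/4; 9/32; 19/64; 1217/4096 | 609/2048; 305/1024; 153/512; 77/256; 39/128; 5/16; 3/8; 1/2; 1 } — 2435/8192
edge 15 of 15 (Blue): { 0; 1/4; 9/32; 19/64; 1217/4096; 2435/8192 | 609/2048; 305/1024; 153/512; 77/256; 39/128; 5/16; 3/8; 1/2; 1 } — 4871/16384

4871/16384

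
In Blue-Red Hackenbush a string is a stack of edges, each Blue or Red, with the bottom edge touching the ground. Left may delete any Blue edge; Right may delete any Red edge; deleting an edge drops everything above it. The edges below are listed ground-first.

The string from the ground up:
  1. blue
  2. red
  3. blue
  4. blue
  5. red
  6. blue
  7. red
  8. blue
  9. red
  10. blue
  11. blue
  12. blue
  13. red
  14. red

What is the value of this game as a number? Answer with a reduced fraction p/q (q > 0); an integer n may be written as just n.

Recurse on prefixes of the 14-edge string blue red blue blue red blue red blue red blue blue blue red red:
edge 1 of 14 (blue): { 0 | none } = 1
edge 2 of 14 (red): { 0 | 1 } = 1/2
edge 3 of 14 (blue): { 0, 1/2 | 1 } = 3/4
edge 4 of 14 (blue): { 0, 1/2, 3/4 | 1 } = 7/8
edge 5 of 14 (red): { 0, 1/2, 3/4 | 7/8, 1 } = 13/16
edge 6 of 14 (blue): { 0, 1/2, 3/4, 13/16 | 7/8, 1 } = 27/32
edge 7 of 14 (red): { 0, 1/2, 3/4, 13/16 | 27/32, 7/8, 1 } = 53/64
edge 8 of 14 (blue): { 0, 1/2, 3/4, 13/16, 53/64 | 27/32, 7/8, 1 } = 107/128
edge 9 of 14 (red): { 0, 1/2, 3/4, 13/16, 53/64 | 107/128, 27/32, 7/8, 1 } = 213/256
edge 10 of 14 (blue): { 0, 1/2, 3/4, 13/16, 53/64, 213/256 | 107/128, 27/32, 7/8, 1 } = 427/512
edge 11 of 14 (blue): { 0, 1/2, 3/4, 13/16, 53/64, 213/256, 427/512 | 107/128, 27/32, 7/8, 1 } = 855/1024
edge 12 of 14 (blue): { 0, 1/2, 3/4, 13/16, 53/64, 213/256, 427/512, 855/1024 | 107/128, 27/32, 7/8, 1 } = 1711/2048
edge 13 of 14 (red): { 0, 1/2, 3/4, 13/16, 53/64, 213/256, 427/512, 855/1024 | 1711/2048, 107/128, 27/32, 7/8, 1 } = 3421/4096
edge 14 of 14 (red): { 0, 1/2, 3/4, 13/16, 53/64, 213/256, 427/512, 855/1024 | 3421/4096, 1711/2048, 107/128, 27/32, 7/8, 1 } = 6841/8192

6841/8192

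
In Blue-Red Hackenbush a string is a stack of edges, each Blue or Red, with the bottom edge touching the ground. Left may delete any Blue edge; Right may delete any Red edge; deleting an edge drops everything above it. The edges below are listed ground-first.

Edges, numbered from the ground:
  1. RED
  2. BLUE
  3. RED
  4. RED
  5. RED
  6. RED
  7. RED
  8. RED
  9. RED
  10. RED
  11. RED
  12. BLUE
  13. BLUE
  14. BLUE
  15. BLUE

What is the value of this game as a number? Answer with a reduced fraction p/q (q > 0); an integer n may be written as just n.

Build G(s[:k]) for k = 1..15, string s = RED BLUE RED RED RED RED RED RED RED RED RED BLUE BLUE BLUE BLUE.
1 of 15 · R · max L −∞ · min R 0 so -1
2 of 15 · RB · max L -1 · min R 0 so -1/2
3 of 15 · RBR · max L -1 · min R -1/2 so -3/4
4 of 15 · RBRR · max L -1 · min R -3/4 so -7/8
5 of 15 · RBRRR · max L -1 · min R -7/8 so -15/16
6 of 15 · RBRRRR · max L -1 · min R -15/16 so -31/32
7 of 15 · RBRRRRR · max L -1 · min R -31/32 so -63/64
8 of 15 · RBRRRRRR · max L -1 · min R -63/64 so -127/128
9 of 15 · RBRRRRRRR · max L -1 · min R -127/128 so -255/256
10 of 15 · RBRRRRRRRR · max L -1 · min R -255/256 so -511/512
11 of 15 · RBRRRRRRRRR · max L -1 · min R -511/512 so -1023/1024
12 of 15 · RBRRRRRRRRRB · max L -1023/1024 · min R -511/512 so -2045/2048
13 of 15 · RBRRRRRRRRRBB · max L -2045/2048 · min R -511/512 so -4089/4096
14 of 15 · RBRRRRRRRRRBBB · max L -4089/4096 · min R -511/512 so -8177/8192
15 of 15 · RBRRRRRRRRRBBBB · max L -8177/8192 · min R -511/512 so -16353/16384

-16353/16384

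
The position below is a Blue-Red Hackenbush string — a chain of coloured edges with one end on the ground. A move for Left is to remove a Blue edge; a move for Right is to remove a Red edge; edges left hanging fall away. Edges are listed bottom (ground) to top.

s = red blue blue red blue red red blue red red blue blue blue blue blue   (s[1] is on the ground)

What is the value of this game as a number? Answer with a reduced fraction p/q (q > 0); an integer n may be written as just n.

Build G(s[:k]) for k = 1..15, string s = red blue blue red blue red red blue red red blue blue blue blue blue.
step 1: add red to get r; options L={  } R={ 0 } -> -1
step 2: add blue to get rb; options L={ -1 } R={ 0 } -> -1/2
step 3: add blue to get rbb; options L={ -1,-1/2 } R={ 0 } -> -1/4
step 4: add red to get rbbr; options L={ -1,-1/2 } R={ -1/4,0 } -> -3/8
step 5: add blue to get rbbrb; options L={ -1,-1/2,-3/8 } R={ -1/4,0 } -> -5/16
step 6: add red to get rbbrbr; options L={ -1,-1/2,-3/8 } R={ -5/16,-1/4,0 } -> -11/32
step 7: add red to get rbbrbrr; options L={ -1,-1/2,-3/8 } R={ -11/32,-5/16,-1/4,0 } -> -23/64
step 8: add blue to get rbbrbrrb; options L={ -1,-1/2,-3/8,-23/64 } R={ -11/32,-5/16,-1/4,0 } -> -45/128
step 9: add red to get rbbrbrrbr; options L={ -1,-1/2,-3/8,-23/64 } R={ -45/128,-11/32,-5/16,-1/4,0 } -> -91/256
step 10: add red to get rbbrbrrbrr; options L={ -1,-1/2,-3/8,-23/64 } R={ -91/256,-45/128,-11/32,-5/16,-1/4,0 } -> -183/512
step 11: add blue to get rbbrbrrbrrb; options L={ -1,-1/2,-3/8,-23/64,-183/512 } R={ -91/256,-45/128,-11/32,-5/16,-1/4,0 } -> -365/1024
step 12: add blue to get rbbrbrrbrrbb; options L={ -1,-1/2,-3/8,-23/64,-183/512,-365/1024 } R={ -91/256,-45/128,-11/32,-5/16,-1/4,0 } -> -729/2048
step 13: add blue to get rbbrbrrbrrbbb; options L={ -1,-1/2,-3/8,-23/64,-183/512,-365/1024,-729/2048 } R={ -91/256,-45/128,-11/32,-5/16,-1/4,0 } -> -1457/4096
step 14: add blue to get rbbrbrrbrrbbbb; options L={ -1,-1/2,-3/8,-23/64,-183/512,-365/1024,-729/2048,-1457/4096 } R={ -91/256,-45/128,-11/32,-5/16,-1/4,0 } -> -2913/8192
step 15: add blue to get rbbrbrrbrrbbbbb; options L={ -1,-1/2,-3/8,-23/64,-183/512,-365/1024,-729/2048,-1457/4096,-2913/8192 } R={ -91/256,-45/128,-11/32,-5/16,-1/4,0 } -> -5825/16384

-5825/16384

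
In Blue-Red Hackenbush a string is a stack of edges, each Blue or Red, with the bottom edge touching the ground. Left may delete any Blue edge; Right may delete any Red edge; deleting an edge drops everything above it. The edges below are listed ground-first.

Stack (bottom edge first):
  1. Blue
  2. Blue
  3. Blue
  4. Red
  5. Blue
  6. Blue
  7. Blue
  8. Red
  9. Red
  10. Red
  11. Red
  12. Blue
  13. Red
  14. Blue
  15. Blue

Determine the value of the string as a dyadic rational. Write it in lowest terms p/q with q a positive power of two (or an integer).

11799/4096

Prefix values for Blue Blue Blue Red Blue Blue Blue Red Red Red Red Blue Red Blue Blue via {L|R} + simplicity:
1 of 15 · B · max L 0 · min R +∞ → 1
2 of 15 · BB · max L 1 · min R +∞ → 2
3 of 15 · BBB · max L 2 · min R +∞ → 3
4 of 15 · BBBR · max L 2 · min R 3 → 5/2
5 of 15 · BBBRB · max L 5/2 · min R 3 → 11/4
6 of 15 · BBBRBB · max L 11/4 · min R 3 → 23/8
7 of 15 · BBBRBBB · max L 23/8 · min R 3 → 47/16
8 of 15 · BBBRBBBR · max L 23/8 · min R 47/16 → 93/32
9 of 15 · BBBRBBBRR · max L 23/8 · min R 93/32 → 185/64
10 of 15 · BBBRBBBRRR · max L 23/8 · min R 185/64 → 369/128
11 of 15 · BBBRBBBRRRR · max L 23/8 · min R 369/128 → 737/256
12 of 15 · BBBRBBBRRRRB · max L 737/256 · min R 369/128 → 1475/512
13 of 15 · BBBRBBBRRRRBR · max L 737/256 · min R 1475/512 → 2949/1024
14 of 15 · BBBRBBBRRRRBRB · max L 2949/1024 · min R 1475/512 → 5899/2048
15 of 15 · BBBRBBBRRRRBRBB · max L 5899/2048 · min R 1475/512 → 11799/4096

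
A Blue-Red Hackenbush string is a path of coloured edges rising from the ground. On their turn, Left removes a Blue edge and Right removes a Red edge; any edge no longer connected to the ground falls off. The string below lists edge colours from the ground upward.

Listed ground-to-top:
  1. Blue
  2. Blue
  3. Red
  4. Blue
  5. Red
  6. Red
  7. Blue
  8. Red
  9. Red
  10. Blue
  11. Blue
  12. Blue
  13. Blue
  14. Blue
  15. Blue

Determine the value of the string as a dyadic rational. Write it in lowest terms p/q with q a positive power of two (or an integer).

12927/8192

Prefix values for Blue Blue Red Blue Red Red Blue Red Red Blue Blue Blue Blue Blue Blue via {L|R} + simplicity:
1 of 15 · B · max L 0 · min R +∞ = 1
2 of 15 · BB · max L 1 · min R +∞ = 2
3 of 15 · BBR · max L 1 · min R 2 = 3/2
4 of 15 · BBRB · max L 3/2 · min R 2 = 7/4
5 of 15 · BBRBR · max L 3/2 · min R 7/4 = 13/8
6 of 15 · BBRBRR · max L 3/2 · min R 13/8 = 25/16
7 of 15 · BBRBRRB · max L 25/16 · min R 13/8 = 51/32
8 of 15 · BBRBRRBR · max L 25/16 · min R 51/32 = 101/64
9 of 15 · BBRBRRBRR · max L 25/16 · min R 101/64 = 201/128
10 of 15 · BBRBRRBRRB · max L 201/128 · min R 101/64 = 403/256
11 of 15 · BBRBRRBRRBB · max L 403/256 · min R 101/64 = 807/512
12 of 15 · BBRBRRBRRBBB · max L 807/512 · min R 101/64 = 1615/1024
13 of 15 · BBRBRRBRRBBBB · max L 1615/1024 · min R 101/64 = 3231/2048
14 of 15 · BBRBRRBRRBBBBB · max L 3231/2048 · min R 101/64 = 6463/4096
15 of 15 · BBRBRRBRRBBBBBB · max L 6463/4096 · min R 101/64 = 12927/8192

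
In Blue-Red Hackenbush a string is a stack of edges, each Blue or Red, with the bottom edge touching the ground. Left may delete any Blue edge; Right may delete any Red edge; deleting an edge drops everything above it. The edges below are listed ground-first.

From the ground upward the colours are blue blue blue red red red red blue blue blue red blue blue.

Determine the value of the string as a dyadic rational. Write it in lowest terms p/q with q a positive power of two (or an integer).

2167/1024

1 of 13 · b · max L 0 · min R +∞ => 1
2 of 13 · bb · max L 1 · min R +∞ => 2
3 of 13 · bbb · max L 2 · min R +∞ => 3
4 of 13 · bbbr · max L 2 · min R 3 => 5/2
5 of 13 · bbbrr · max L 2 · min R 5/2 => 9/4
6 of 13 · bbbrrr · max L 2 · min R 9/4 => 17/8
7 of 13 · bbbrrrr · max L 2 · min R 17/8 => 33/16
8 of 13 · bbbrrrrb · max L 33/16 · min R 17/8 => 67/32
9 of 13 · bbbrrrrbb · max L 67/32 · min R 17/8 => 135/64
10 of 13 · bbbrrrrbbb · max L 135/64 · min R 17/8 => 271/128
11 of 13 · bbbrrrrbbbr · max L 135/64 · min R 271/128 => 541/256
12 of 13 · bbbrrrrbbbrb · max L 541/256 · min R 271/128 => 1083/512
13 of 13 · bbbrrrrbbbrbb · max L 1083/512 · min R 271/128 => 2167/1024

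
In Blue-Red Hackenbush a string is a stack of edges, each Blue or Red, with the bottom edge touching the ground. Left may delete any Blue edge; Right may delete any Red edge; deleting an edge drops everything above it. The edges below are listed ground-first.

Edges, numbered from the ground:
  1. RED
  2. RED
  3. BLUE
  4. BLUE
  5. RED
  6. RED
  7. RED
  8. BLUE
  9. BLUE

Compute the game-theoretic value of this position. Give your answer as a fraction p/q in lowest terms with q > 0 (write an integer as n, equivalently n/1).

-185/128

Recurse on prefixes of the 9-edge string RED RED BLUE BLUE RED RED RED BLUE BLUE:
edge 1 of 9 (RED): {  | 0 } -> -1
edge 2 of 9 (RED): {  | -1,0 } -> -2
edge 3 of 9 (BLUE): { -2 | -1,0 } -> -3/2
edge 4 of 9 (BLUE): { -2,-3/2 | -1,0 } -> -5/4
edge 5 of 9 (RED): { -2,-3/2 | -5/4,-1,0 } -> -11/8
edge 6 of 9 (RED): { -2,-3/2 | -11/8,-5/4,-1,0 } -> -23/16
edge 7 of 9 (RED): { -2,-3/2 | -23/16,-11/8,-5/4,-1,0 } -> -47/32
edge 8 of 9 (BLUE): { -2,-3/2,-47/32 | -23/16,-11/8,-5/4,-1,0 } -> -93/64
edge 9 of 9 (BLUE): { -2,-3/2,-47/32,-93/64 | -23/16,-11/8,-5/4,-1,0 } -> -185/128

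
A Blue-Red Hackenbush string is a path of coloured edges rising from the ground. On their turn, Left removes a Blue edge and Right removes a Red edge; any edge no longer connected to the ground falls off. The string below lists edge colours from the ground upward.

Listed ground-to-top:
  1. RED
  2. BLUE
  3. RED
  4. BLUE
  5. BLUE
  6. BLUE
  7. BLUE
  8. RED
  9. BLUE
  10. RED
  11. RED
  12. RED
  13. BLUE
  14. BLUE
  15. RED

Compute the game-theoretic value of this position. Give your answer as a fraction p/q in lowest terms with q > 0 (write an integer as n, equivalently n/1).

-8563/16384

value(R) = { · | 0 } = -1
value(RB) = { -1 | 0 } = -1/2
value(RBR) = { -1 | -1/2 0 } = -3/4
value(RBRB) = { -1 -3/4 | -1/2 0 } = -5/8
value(RBRBB) = { -1 -3/4 -5/8 | -1/2 0 } = -9/16
value(RBRBBB) = { -1 -3/4 -5/8 -9/16 | -1/2 0 } = -17/32
value(RBRBBBB) = { -1 -3/4 -5/8 -9/16 -17/32 | -1/2 0 } = -33/64
value(RBRBBBBR) = { -1 -3/4 -5/8 -9/16 -17/32 | -33/64 -1/2 0 } = -67/128
value(RBRBBBBRB) = { -1 -3/4 -5/8 -9/16 -17/32 -67/128 | -33/64 -1/2 0 } = -133/256
value(RBRBBBBRBR) = { -1 -3/4 -5/8 -9/16 -17/32 -67/128 | -133/256 -33/64 -1/2 0 } = -267/512
value(RBRBBBBRBRR) = { -1 -3/4 -5/8 -9/16 -17/32 -67/128 | -267/512 -133/256 -33/64 -1/2 0 } = -535/1024
value(RBRBBBBRBRRR) = { -1 -3/4 -5/8 -9/16 -17/32 -67/128 | -535/1024 -267/512 -133/256 -33/64 -1/2 0 } = -1071/2048
value(RBRBBBBRBRRRB) = { -1 -3/4 -5/8 -9/16 -17/32 -67/128 -1071/2048 | -535/1024 -267/512 -133/256 -33/64 -1/2 0 } = -2141/4096
value(RBRBBBBRBRRRBB) = { -1 -3/4 -5/8 -9/16 -17/32 -67/128 -1071/2048 -2141/4096 | -535/1024 -267/512 -133/256 -33/64 -1/2 0 } = -4281/8192
value(RBRBBBBRBRRRBBR) = { -1 -3/4 -5/8 -9/16 -17/32 -67/128 -1071/2048 -2141/4096 | -4281/8192 -535/1024 -267/512 -133/256 -33/64 -1/2 0 } = -8563/16384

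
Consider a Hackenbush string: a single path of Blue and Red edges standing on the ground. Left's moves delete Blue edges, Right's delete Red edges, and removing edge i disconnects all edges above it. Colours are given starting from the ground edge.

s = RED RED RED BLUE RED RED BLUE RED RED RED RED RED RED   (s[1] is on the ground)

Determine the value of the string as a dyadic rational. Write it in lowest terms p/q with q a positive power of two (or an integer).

edge 1 of 13 (RED): {  | 0 } — -1
edge 2 of 13 (RED): {  | -1; 0 } — -2
edge 3 of 13 (RED): {  | -2; -1; 0 } — -3
edge 4 of 13 (BLUE): { -3 | -2; -1; 0 } — -5/2
edge 5 of 13 (RED): { -3 | -5/2; -2; -1; 0 } — -11/4
edge 6 of 13 (RED): { -3 | -11/4; -5/2; -2; -1; 0 } — -23/8
edge 7 of 13 (BLUE): { -3; -23/8 | -11/4; -5/2; -2; -1; 0 } — -45/16
edge 8 of 13 (RED): { -3; -23/8 | -45/16; -11/4; -5/2; -2; -1; 0 } — -91/32
edge 9 of 13 (RED): { -3; -23/8 | -91/32; -45/16; -11/4; -5/2; -2; -1; 0 } — -183/64
edge 10 of 13 (RED): { -3; -23/8 | -183/64; -91/32; -45/16; -11/4; -5/2; -2; -1; 0 } — -367/128
edge 11 of 13 (RED): { -3; -23/8 | -367/128; -183/64; -91/32; -45/16; -11/4; -5/2; -2; -1; 0 } — -735/256
edge 12 of 13 (RED): { -3; -23/8 | -735/256; -367/128; -183/64; -91/32; -45/16; -11/4; -5/2; -2; -1; 0 } — -1471/512
edge 13 of 13 (RED): { -3; -23/8 | -1471/512; -735/256; -367/128; -183/64; -91/32; -45/16; -11/4; -5/2; -2; -1; 0 } — -2943/1024

-2943/1024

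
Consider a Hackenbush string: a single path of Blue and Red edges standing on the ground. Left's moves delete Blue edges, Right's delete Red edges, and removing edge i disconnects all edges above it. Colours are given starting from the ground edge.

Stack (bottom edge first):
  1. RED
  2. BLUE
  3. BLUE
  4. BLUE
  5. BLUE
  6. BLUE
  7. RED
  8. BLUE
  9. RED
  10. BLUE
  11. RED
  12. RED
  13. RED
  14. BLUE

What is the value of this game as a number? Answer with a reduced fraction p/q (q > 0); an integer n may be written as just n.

1 of 14 · R · max L −∞ · min R 0 — -1
2 of 14 · RB · max L -1 · min R 0 — -1/2
3 of 14 · RBB · max L -1/2 · min R 0 — -1/4
4 of 14 · RBBB · max L -1/4 · min R 0 — -1/8
5 of 14 · RBBBB · max L -1/8 · min R 0 — -1/16
6 of 14 · RBBBBB · max L -1/16 · min R 0 — -1/32
7 of 14 · RBBBBBR · max L -1/16 · min R -1/32 — -3/64
8 of 14 · RBBBBBRB · max L -3/64 · min R -1/32 — -5/128
9 of 14 · RBBBBBRBR · max L -3/64 · min R -5/128 — -11/256
10 of 14 · RBBBBBRBRB · max L -11/256 · min R -5/128 — -21/512
11 of 14 · RBBBBBRBRBR · max L -11/256 · min R -21/512 — -43/1024
12 of 14 · RBBBBBRBRBRR · max L -11/256 · min R -43/1024 — -87/2048
13 of 14 · RBBBBBRBRBRRR · max L -11/256 · min R -87/2048 — -175/4096
14 of 14 · RBBBBBRBRBRRRB · max L -175/4096 · min R -87/2048 — -349/8192

-349/8192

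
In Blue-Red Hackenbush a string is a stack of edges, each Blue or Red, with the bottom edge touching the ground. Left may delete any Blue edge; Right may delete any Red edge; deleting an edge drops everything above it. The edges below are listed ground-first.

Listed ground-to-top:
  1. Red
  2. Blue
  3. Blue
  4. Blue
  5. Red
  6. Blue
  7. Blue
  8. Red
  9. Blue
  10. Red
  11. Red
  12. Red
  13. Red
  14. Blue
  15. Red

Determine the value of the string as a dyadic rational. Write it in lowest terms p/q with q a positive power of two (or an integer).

v_1 [R]  L=[none]  R=[0]  -> -1
v_2 [RB]  L=[-1]  R=[0]  -> -1/2
v_3 [RBB]  L=[-1, -1/2]  R=[0]  -> -1/4
v_4 [RBBB]  L=[-1, -1/2, -1/4]  R=[0]  -> -1/8
v_5 [RBBBR]  L=[-1, -1/2, -1/4]  R=[-1/8, 0]  -> -3/16
v_6 [RBBBRB]  L=[-1, -1/2, -1/4, -3/16]  R=[-1/8, 0]  -> -5/32
v_7 [RBBBRBB]  L=[-1, -1/2, -1/4, -3/16, -5/32]  R=[-1/8, 0]  -> -9/64
v_8 [RBBBRBBR]  L=[-1, -1/2, -1/4, -3/16, -5/32]  R=[-9/64, -1/8, 0]  -> -19/128
v_9 [RBBBRBBRB]  L=[-1, -1/2, -1/4, -3/16, -5/32, -19/128]  R=[-9/64, -1/8, 0]  -> -37/256
v_10 [RBBBRBBRBR]  L=[-1, -1/2, -1/4, -3/16, -5/32, -19/128]  R=[-37/256, -9/64, -1/8, 0]  -> -75/512
v_11 [RBBBRBBRBRR]  L=[-1, -1/2, -1/4, -3/16, -5/32, -19/128]  R=[-75/512, -37/256, -9/64, -1/8, 0]  -> -151/1024
v_12 [RBBBRBBRBRRR]  L=[-1, -1/2, -1/4, -3/16, -5/32, -19/128]  R=[-151/1024, -75/512, -37/256, -9/64, -1/8, 0]  -> -303/2048
v_13 [RBBBRBBRBRRRR]  L=[-1, -1/2, -1/4, -3/16, -5/32, -19/128]  R=[-303/2048, -151/1024, -75/512, -37/256, -9/64, -1/8, 0]  -> -607/4096
v_14 [RBBBRBBRBRRRRB]  L=[-1, -1/2, -1/4, -3/16, -5/32, -19/128, -607/4096]  R=[-303/2048, -151/1024, -75/512, -37/256, -9/64, -1/8, 0]  -> -1213/8192
v_15 [RBBBRBBRBRRRRBR]  L=[-1, -1/2, -1/4, -3/16, -5/32, -19/128, -607/4096]  R=[-1213/8192, -303/2048, -151/1024, -75/512, -37/256, -9/64, -1/8, 0]  -> -2427/16384

-2427/16384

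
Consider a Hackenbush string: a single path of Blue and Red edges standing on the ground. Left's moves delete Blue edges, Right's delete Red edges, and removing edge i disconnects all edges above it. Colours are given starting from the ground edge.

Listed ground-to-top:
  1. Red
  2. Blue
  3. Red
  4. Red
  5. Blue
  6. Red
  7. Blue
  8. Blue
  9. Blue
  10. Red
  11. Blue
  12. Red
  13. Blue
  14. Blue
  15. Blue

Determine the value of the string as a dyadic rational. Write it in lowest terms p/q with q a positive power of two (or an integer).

Recurse on prefixes of the 15-edge string Red Blue Red Red Blue Red Blue Blue Blue Red Blue Red Blue Blue Blue:
val_1 [R]  L=[∅]  R=[0]  gives -1
val_2 [RB]  L=[-1]  R=[0]  gives -1/2
val_3 [RBR]  L=[-1]  R=[-1/2,0]  gives -3/4
val_4 [RBRR]  L=[-1]  R=[-3/4,-1/2,0]  gives -7/8
val_5 [RBRRB]  L=[-1,-7/8]  R=[-3/4,-1/2,0]  gives -13/16
val_6 [RBRRBR]  L=[-1,-7/8]  R=[-13/16,-3/4,-1/2,0]  gives -27/32
val_7 [RBRRBRB]  L=[-1,-7/8,-27/32]  R=[-13/16,-3/4,-1/2,0]  gives -53/64
val_8 [RBRRBRBB]  L=[-1,-7/8,-27/32,-53/64]  R=[-13/16,-3/4,-1/2,0]  gives -105/128
val_9 [RBRRBRBBB]  L=[-1,-7/8,-27/32,-53/64,-105/128]  R=[-13/16,-3/4,-1/2,0]  gives -209/256
val_10 [RBRRBRBBBR]  L=[-1,-7/8,-27/32,-53/64,-105/128]  R=[-209/256,-13/16,-3/4,-1/2,0]  gives -419/512
val_11 [RBRRBRBBBRB]  L=[-1,-7/8,-27/32,-53/64,-105/128,-419/512]  R=[-209/256,-13/16,-3/4,-1/2,0]  gives -837/1024
val_12 [RBRRBRBBBRBR]  L=[-1,-7/8,-27/32,-53/64,-105/128,-419/512]  R=[-837/1024,-209/256,-13/16,-3/4,-1/2,0]  gives -1675/2048
val_13 [RBRRBRBBBRBRB]  L=[-1,-7/8,-27/32,-53/64,-105/128,-419/512,-1675/2048]  R=[-837/1024,-209/256,-13/16,-3/4,-1/2,0]  gives -3349/4096
val_14 [RBRRBRBBBRBRBB]  L=[-1,-7/8,-27/32,-53/64,-105/128,-419/512,-1675/2048,-3349/4096]  R=[-837/1024,-209/256,-13/16,-3/4,-1/2,0]  gives -6697/8192
val_15 [RBRRBRBBBRBRBBB]  L=[-1,-7/8,-27/32,-53/64,-105/128,-419/512,-1675/2048,-3349/4096,-6697/8192]  R=[-837/1024,-209/256,-13/16,-3/4,-1/2,0]  gives -13393/16384

-13393/16384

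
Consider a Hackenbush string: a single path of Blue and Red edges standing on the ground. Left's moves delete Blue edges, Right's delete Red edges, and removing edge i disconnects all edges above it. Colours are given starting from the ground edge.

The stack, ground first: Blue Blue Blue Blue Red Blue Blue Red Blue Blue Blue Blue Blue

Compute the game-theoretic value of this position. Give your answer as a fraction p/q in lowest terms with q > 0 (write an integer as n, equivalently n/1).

1983/512

v(B) = { 0 | ∅ } — 1
v(BB) = { 0,1 | ∅ } — 2
v(BBB) = { 0,1,2 | ∅ } — 3
v(BBBB) = { 0,1,2,3 | ∅ } — 4
v(BBBBR) = { 0,1,2,3 | 4 } — 7/2
v(BBBBRB) = { 0,1,2,3,7/2 | 4 } — 15/4
v(BBBBRBB) = { 0,1,2,3,7/2,15/4 | 4 } — 31/8
v(BBBBRBBR) = { 0,1,2,3,7/2,15/4 | 31/8,4 } — 61/16
v(BBBBRBBRB) = { 0,1,2,3,7/2,15/4,61/16 | 31/8,4 } — 123/32
v(BBBBRBBRBB) = { 0,1,2,3,7/2,15/4,61/16,123/32 | 31/8,4 } — 247/64
v(BBBBRBBRBBB) = { 0,1,2,3,7/2,15/4,61/16,123/32,247/64 | 31/8,4 } — 495/128
v(BBBBRBBRBBBB) = { 0,1,2,3,7/2,15/4,61/16,123/32,247/64,495/128 | 31/8,4 } — 991/256
v(BBBBRBBRBBBBB) = { 0,1,2,3,7/2,15/4,61/16,123/32,247/64,495/128,991/256 | 31/8,4 } — 1983/512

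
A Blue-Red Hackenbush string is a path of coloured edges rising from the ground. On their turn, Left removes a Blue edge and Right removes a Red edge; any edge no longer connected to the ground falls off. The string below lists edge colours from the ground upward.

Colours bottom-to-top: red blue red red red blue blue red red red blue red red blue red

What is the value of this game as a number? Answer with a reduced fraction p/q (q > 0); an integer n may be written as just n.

-14811/16384

g_1 [r]  L=[—]  R=[0]  so -1
g_2 [rb]  L=[-1]  R=[0]  so -1/2
g_3 [rbr]  L=[-1]  R=[-1/2,0]  so -3/4
g_4 [rbrr]  L=[-1]  R=[-3/4,-1/2,0]  so -7/8
g_5 [rbrrr]  L=[-1]  R=[-7/8,-3/4,-1/2,0]  so -15/16
g_6 [rbrrrb]  L=[-1,-15/16]  R=[-7/8,-3/4,-1/2,0]  so -29/32
g_7 [rbrrrbb]  L=[-1,-15/16,-29/32]  R=[-7/8,-3/4,-1/2,0]  so -57/64
g_8 [rbrrrbbr]  L=[-1,-15/16,-29/32]  R=[-57/64,-7/8,-3/4,-1/2,0]  so -115/128
g_9 [rbrrrbbrr]  L=[-1,-15/16,-29/32]  R=[-115/128,-57/64,-7/8,-3/4,-1/2,0]  so -231/256
g_10 [rbrrrbbrrr]  L=[-1,-15/16,-29/32]  R=[-231/256,-115/128,-57/64,-7/8,-3/4,-1/2,0]  so -463/512
g_11 [rbrrrbbrrrb]  L=[-1,-15/16,-29/32,-463/512]  R=[-231/256,-115/128,-57/64,-7/8,-3/4,-1/2,0]  so -925/1024
g_12 [rbrrrbbrrrbr]  L=[-1,-15/16,-29/32,-463/512]  R=[-925/1024,-231/256,-115/128,-57/64,-7/8,-3/4,-1/2,0]  so -1851/2048
g_13 [rbrrrbbrrrbrr]  L=[-1,-15/16,-29/32,-463/512]  R=[-1851/2048,-925/1024,-231/256,-115/128,-57/64,-7/8,-3/4,-1/2,0]  so -3703/4096
g_14 [rbrrrbbrrrbrrb]  L=[-1,-15/16,-29/32,-463/512,-3703/4096]  R=[-1851/2048,-925/1024,-231/256,-115/128,-57/64,-7/8,-3/4,-1/2,0]  so -7405/8192
g_15 [rbrrrbbrrrbrrbr]  L=[-1,-15/16,-29/32,-463/512,-3703/4096]  R=[-7405/8192,-1851/2048,-925/1024,-231/256,-115/128,-57/64,-7/8,-3/4,-1/2,0]  so -14811/16384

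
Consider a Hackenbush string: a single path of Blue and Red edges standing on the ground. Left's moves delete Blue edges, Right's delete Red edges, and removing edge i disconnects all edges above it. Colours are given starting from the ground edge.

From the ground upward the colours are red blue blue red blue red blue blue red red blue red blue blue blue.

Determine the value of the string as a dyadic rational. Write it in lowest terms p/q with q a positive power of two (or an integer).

edge 1 of 15 (red): {  | 0 } => -1
edge 2 of 15 (blue): { -1 | 0 } => -1/2
edge 3 of 15 (blue): { -1; -1/2 | 0 } => -1/4
edge 4 of 15 (red): { -1; -1/2 | -1/4; 0 } => -3/8
edge 5 of 15 (blue): { -1; -1/2; -3/8 | -1/4; 0 } => -5/16
edge 6 of 15 (red): { -1; -1/2; -3/8 | -5/16; -1/4; 0 } => -11/32
edge 7 of 15 (blue): { -1; -1/2; -3/8; -11/32 | -5/16; -1/4; 0 } => -21/64
edge 8 of 15 (blue): { -1; -1/2; -3/8; -11/32; -21/64 | -5/16; -1/4; 0 } => -41/128
edge 9 of 15 (red): { -1; -1/2; -3/8; -11/32; -21/64 | -41/128; -5/16; -1/4; 0 } => -83/256
edge 10 of 15 (red): { -1; -1/2; -3/8; -11/32; -21/64 | -83/256; -41/128; -5/16; -1/4; 0 } => -167/512
edge 11 of 15 (blue): { -1; -1/2; -3/8; -11/32; -21/64; -167/512 | -83/256; -41/128; -5/16; -1/4; 0 } => -333/1024
edge 12 of 15 (red): { -1; -1/2; -3/8; -11/32; -21/64; -167/512 | -333/1024; -83/256; -41/128; -5/16; -1/4; 0 } => -667/2048
edge 13 of 15 (blue): { -1; -1/2; -3/8; -11/32; -21/64; -167/512; -667/2048 | -333/1024; -83/256; -41/128; -5/16; -1/4; 0 } => -1333/4096
edge 14 of 15 (blue): { -1; -1/2; -3/8; -11/32; -21/64; -167/512; -667/2048; -1333/4096 | -333/1024; -83/256; -41/128; -5/16; -1/4; 0 } => -2665/8192
edge 15 of 15 (blue): { -1; -1/2; -3/8; -11/32; -21/64; -167/512; -667/2048; -1333/4096; -2665/8192 | -333/1024; -83/256; -41/128; -5/16; -1/4; 0 } => -5329/16384

-5329/16384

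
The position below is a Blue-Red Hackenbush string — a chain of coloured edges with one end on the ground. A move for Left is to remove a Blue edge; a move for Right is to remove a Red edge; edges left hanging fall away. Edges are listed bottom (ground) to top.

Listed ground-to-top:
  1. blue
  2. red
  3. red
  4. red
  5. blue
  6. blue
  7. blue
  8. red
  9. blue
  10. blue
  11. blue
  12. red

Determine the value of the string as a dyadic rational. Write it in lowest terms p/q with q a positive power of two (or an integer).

Build G(s[:k]) for k = 1..12, string s = blue red red red blue blue blue red blue blue blue red.
step 1: add blue to get b; options L={ 0 } R={ · } → 1
step 2: add red to get br; options L={ 0 } R={ 1 } → 1/2
step 3: add red to get brr; options L={ 0 } R={ 1/2 1 } → 1/4
step 4: add red to get brrr; options L={ 0 } R={ 1/4 1/2 1 } → 1/8
step 5: add blue to get brrrb; options L={ 0 1/8 } R={ 1/4 1/2 1 } → 3/16
step 6: add blue to get brrrbb; options L={ 0 1/8 3/16 } R={ 1/4 1/2 1 } → 7/32
step 7: add blue to get brrrbbb; options L={ 0 1/8 3/16 7/32 } R={ 1/4 1/2 1 } → 15/64
step 8: add red to get brrrbbbr; options L={ 0 1/8 3/16 7/32 } R={ 15/64 1/4 1/2 1 } → 29/128
step 9: add blue to get brrrbbbrb; options L={ 0 1/8 3/16 7/32 29/128 } R={ 15/64 1/4 1/2 1 } → 59/256
step 10: add blue to get brrrbbbrbb; options L={ 0 1/8 3/16 7/32 29/128 59/256 } R={ 15/64 1/4 1/2 1 } → 119/512
step 11: add blue to get brrrbbbrbbb; options L={ 0 1/8 3/16 7/32 29/128 59/256 119/512 } R={ 15/64 1/4 1/2 1 } → 239/1024
step 12: add red to get brrrbbbrbbbr; options L={ 0 1/8 3/16 7/32 29/128 59/256 119/512 } R={ 239/1024 15/64 1/4 1/2 1 } → 477/2048

477/2048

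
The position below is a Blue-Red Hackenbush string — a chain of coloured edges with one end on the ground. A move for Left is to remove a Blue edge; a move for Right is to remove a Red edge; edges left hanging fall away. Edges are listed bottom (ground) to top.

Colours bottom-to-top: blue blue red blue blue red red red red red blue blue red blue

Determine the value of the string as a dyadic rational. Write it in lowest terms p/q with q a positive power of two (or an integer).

7195/4096

1 of 14 · b · max L 0 · min R +∞ → 1
2 of 14 · bb · max L 1 · min R +∞ → 2
3 of 14 · bbr · max L 1 · min R 2 → 3/2
4 of 14 · bbrb · max L 3/2 · min R 2 → 7/4
5 of 14 · bbrbb · max L 7/4 · min R 2 → 15/8
6 of 14 · bbrbbr · max L 7/4 · min R 15/8 → 29/16
7 of 14 · bbrbbrr · max L 7/4 · min R 29/16 → 57/32
8 of 14 · bbrbbrrr · max L 7/4 · min R 57/32 → 113/64
9 of 14 · bbrbbrrrr · max L 7/4 · min R 113/64 → 225/128
10 of 14 · bbrbbrrrrr · max L 7/4 · min R 225/128 → 449/256
11 of 14 · bbrbbrrrrrb · max L 449/256 · min R 225/128 → 899/512
12 of 14 · bbrbbrrrrrbb · max L 899/512 · min R 225/128 → 1799/1024
13 of 14 · bbrbbrrrrrbbr · max L 899/512 · min R 1799/1024 → 3597/2048
14 of 14 · bbrbbrrrrrbbrb · max L 3597/2048 · min R 1799/1024 → 7195/4096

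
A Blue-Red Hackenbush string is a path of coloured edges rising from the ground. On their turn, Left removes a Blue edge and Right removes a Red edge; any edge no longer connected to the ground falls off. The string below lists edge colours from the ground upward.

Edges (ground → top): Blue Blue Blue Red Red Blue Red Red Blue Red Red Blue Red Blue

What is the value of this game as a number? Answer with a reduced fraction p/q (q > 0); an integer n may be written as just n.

Prefix values for Blue Blue Blue Red Red Blue Red Red Blue Red Red Blue Red Blue via {L|R} + simplicity:
B: Left { 0 }, Right { · } gives simplest 1
BB: Left { 0,1 }, Right { · } gives simplest 2
BBB: Left { 0,1,2 }, Right { · } gives simplest 3
BBBR: Left { 0,1,2 }, Right { 3 } gives simplest 5/2
BBBRR: Left { 0,1,2 }, Right { 5/2,3 } gives simplest 9/4
BBBRRB: Left { 0,1,2,9/4 }, Right { 5/2,3 } gives simplest 19/8
BBBRRBR: Left { 0,1,2,9/4 }, Right { 19/8,5/2,3 } gives simplest 37/16
BBBRRBRR: Left { 0,1,2,9/4 }, Right { 37/16,19/8,5/2,3 } gives simplest 73/32
BBBRRBRRB: Left { 0,1,2,9/4,73/32 }, Right { 37/16,19/8,5/2,3 } gives simplest 147/64
BBBRRBRRBR: Left { 0,1,2,9/4,73/32 }, Right { 147/64,37/16,19/8,5/2,3 } gives simplest 293/128
BBBRRBRRBRR: Left { 0,1,2,9/4,73/32 }, Right { 293/128,147/64,37/16,19/8,5/2,3 } gives simplest 585/256
BBBRRBRRBRRB: Left { 0,1,2,9/4,73/32,585/256 }, Right { 293/128,147/64,37/16,19/8,5/2,3 } gives simplest 1171/512
BBBRRBRRBRRBR: Left { 0,1,2,9/4,73/32,585/256 }, Right { 1171/512,293/128,147/64,37/16,19/8,5/2,3 } gives simplest 2341/1024
BBBRRBRRBRRBRB: Left { 0,1,2,9/4,73/32,585/256,2341/1024 }, Right { 1171/512,293/128,147/64,37/16,19/8,5/2,3 } gives simplest 4683/2048

4683/2048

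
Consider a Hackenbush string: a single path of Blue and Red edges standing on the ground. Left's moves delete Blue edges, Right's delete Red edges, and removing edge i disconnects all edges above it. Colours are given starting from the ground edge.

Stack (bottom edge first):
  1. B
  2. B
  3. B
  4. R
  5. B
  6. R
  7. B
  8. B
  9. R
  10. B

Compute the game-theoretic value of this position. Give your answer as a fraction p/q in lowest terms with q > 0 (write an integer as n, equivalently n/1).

347/128

Recurse on prefixes of the 10-edge string B B B R B R B B R B:
edge 1 of 10 (B): { 0 | none } => 1
edge 2 of 10 (B): { 0,1 | none } => 2
edge 3 of 10 (B): { 0,1,2 | none } => 3
edge 4 of 10 (R): { 0,1,2 | 3 } => 5/2
edge 5 of 10 (B): { 0,1,2,5/2 | 3 } => 11/4
edge 6 of 10 (R): { 0,1,2,5/2 | 11/4,3 } => 21/8
edge 7 of 10 (B): { 0,1,2,5/2,21/8 | 11/4,3 } => 43/16
edge 8 of 10 (B): { 0,1,2,5/2,21/8,43/16 | 11/4,3 } => 87/32
edge 9 of 10 (R): { 0,1,2,5/2,21/8,43/16 | 87/32,11/4,3 } => 173/64
edge 10 of 10 (B): { 0,1,2,5/2,21/8,43/16,173/64 | 87/32,11/4,3 } => 347/128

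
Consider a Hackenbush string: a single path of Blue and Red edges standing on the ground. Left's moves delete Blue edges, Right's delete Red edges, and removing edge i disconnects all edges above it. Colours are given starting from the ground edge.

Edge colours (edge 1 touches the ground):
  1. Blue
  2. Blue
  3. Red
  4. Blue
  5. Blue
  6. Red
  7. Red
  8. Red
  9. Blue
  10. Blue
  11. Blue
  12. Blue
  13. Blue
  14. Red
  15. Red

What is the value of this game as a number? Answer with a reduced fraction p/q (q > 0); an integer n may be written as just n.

Recurse on prefixes of the 15-edge string Blue Blue Red Blue Blue Red Red Red Blue Blue Blue Blue Blue Red Red:
edge 1 of 15 (Blue): { 0 | ∅ } gives 1
edge 2 of 15 (Blue): { 0,1 | ∅ } gives 2
edge 3 of 15 (Red): { 0,1 | 2 } gives 3/2
edge 4 of 15 (Blue): { 0,1,3/2 | 2 } gives 7/4
edge 5 of 15 (Blue): { 0,1,3/2,7/4 | 2 } gives 15/8
edge 6 of 15 (Red): { 0,1,3/2,7/4 | 15/8,2 } gives 29/16
edge 7 of 15 (Red): { 0,1,3/2,7/4 | 29/16,15/8,2 } gives 57/32
edge 8 of 15 (Red): { 0,1,3/2,7/4 | 57/32,29/16,15/8,2 } gives 113/64
edge 9 of 15 (Blue): { 0,1,3/2,7/4,113/64 | 57/32,29/16,15/8,2 } gives 227/128
edge 10 of 15 (Blue): { 0,1,3/2,7/4,113/64,227/128 | 57/32,29/16,15/8,2 } gives 455/256
edge 11 of 15 (Blue): { 0,1,3/2,7/4,113/64,227/128,455/256 | 57/32,29/16,15/8,2 } gives 911/512
edge 12 of 15 (Blue): { 0,1,3/2,7/4,113/64,227/128,455/256,911/512 | 57/32,29/16,15/8,2 } gives 1823/1024
edge 13 of 15 (Blue): { 0,1,3/2,7/4,113/64,227/128,455/256,911/512,1823/1024 | 57/32,29/16,15/8,2 } gives 3647/2048
edge 14 of 15 (Red): { 0,1,3/2,7/4,113/64,227/128,455/256,911/512,1823/1024 | 3647/2048,57/32,29/16,15/8,2 } gives 7293/4096
edge 15 of 15 (Red): { 0,1,3/2,7/4,113/64,227/128,455/256,911/512,1823/1024 | 7293/4096,3647/2048,57/32,29/16,15/8,2 } gives 14585/8192

14585/8192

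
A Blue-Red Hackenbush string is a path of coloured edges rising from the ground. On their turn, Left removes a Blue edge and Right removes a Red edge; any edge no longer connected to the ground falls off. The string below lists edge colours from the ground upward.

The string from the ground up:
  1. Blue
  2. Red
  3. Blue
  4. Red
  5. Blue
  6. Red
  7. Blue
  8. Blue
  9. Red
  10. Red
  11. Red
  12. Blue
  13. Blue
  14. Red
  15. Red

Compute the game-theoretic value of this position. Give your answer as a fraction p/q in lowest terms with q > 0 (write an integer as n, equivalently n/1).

G_1 [B]  L=[0]  R=[none]  ⇒ 1
G_2 [BR]  L=[0]  R=[1]  ⇒ 1/2
G_3 [BRB]  L=[0, 1/2]  R=[1]  ⇒ 3/4
G_4 [BRBR]  L=[0, 1/2]  R=[3/4, 1]  ⇒ 5/8
G_5 [BRBRB]  L=[0, 1/2, 5/8]  R=[3/4, 1]  ⇒ 11/16
G_6 [BRBRBR]  L=[0, 1/2, 5/8]  R=[11/16, 3/4, 1]  ⇒ 21/32
G_7 [BRBRBRB]  L=[0, 1/2, 5/8, 21/32]  R=[11/16, 3/4, 1]  ⇒ 43/64
G_8 [BRBRBRBB]  L=[0, 1/2, 5/8, 21/32, 43/64]  R=[11/16, 3/4, 1]  ⇒ 87/128
G_9 [BRBRBRBBR]  L=[0, 1/2, 5/8, 21/32, 43/64]  R=[87/128, 11/16, 3/4, 1]  ⇒ 173/256
G_10 [BRBRBRBBRR]  L=[0, 1/2, 5/8, 21/32, 43/64]  R=[173/256, 87/128, 11/16, 3/4, 1]  ⇒ 345/512
G_11 [BRBRBRBBRRR]  L=[0, 1/2, 5/8, 21/32, 43/64]  R=[345/512, 173/256, 87/128, 11/16, 3/4, 1]  ⇒ 689/1024
G_12 [BRBRBRBBRRRB]  L=[0, 1/2, 5/8, 21/32, 43/64, 689/1024]  R=[345/512, 173/256, 87/128, 11/16, 3/4, 1]  ⇒ 1379/2048
G_13 [BRBRBRBBRRRBB]  L=[0, 1/2, 5/8, 21/32, 43/64, 689/1024, 1379/2048]  R=[345/512, 173/256, 87/128, 11/16, 3/4, 1]  ⇒ 2759/4096
G_14 [BRBRBRBBRRRBBR]  L=[0, 1/2, 5/8, 21/32, 43/64, 689/1024, 1379/2048]  R=[2759/4096, 345/512, 173/256, 87/128, 11/16, 3/4, 1]  ⇒ 5517/8192
G_15 [BRBRBRBBRRRBBRR]  L=[0, 1/2, 5/8, 21/32, 43/64, 689/1024, 1379/2048]  R=[5517/8192, 2759/4096, 345/512, 173/256, 87/128, 11/16, 3/4, 1]  ⇒ 11033/16384

11033/16384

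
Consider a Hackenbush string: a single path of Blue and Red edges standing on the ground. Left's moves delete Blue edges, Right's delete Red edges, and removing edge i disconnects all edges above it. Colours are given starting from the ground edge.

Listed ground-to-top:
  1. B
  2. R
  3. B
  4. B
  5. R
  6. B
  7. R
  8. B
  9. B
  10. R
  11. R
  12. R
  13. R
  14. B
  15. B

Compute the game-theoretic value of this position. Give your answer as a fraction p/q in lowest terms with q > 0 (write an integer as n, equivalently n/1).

Prefix values for B R B B R B R B B R R R R B B via {L|R} + simplicity:
edge 1 of 15 (B): { 0 | ∅ } gives 1
edge 2 of 15 (R): { 0 | 1 } gives 1/2
edge 3 of 15 (B): { 0; 1/2 | 1 } gives 3/4
edge 4 of 15 (B): { 0; 1/2; 3/4 | 1 } gives 7/8
edge 5 of 15 (R): { 0; 1/2; 3/4 | 7/8; 1 } gives 13/16
edge 6 of 15 (B): { 0; 1/2; 3/4; 13/16 | 7/8; 1 } gives 27/32
edge 7 of 15 (R): { 0; 1/2; 3/4; 13/16 | 27/32; 7/8; 1 } gives 53/64
edge 8 of 15 (B): { 0; 1/2; 3/4; 13/16; 53/64 | 27/32; 7/8; 1 } gives 107/128
edge 9 of 15 (B): { 0; 1/2; 3/4; 13/16; 53/64; 107/128 | 27/32; 7/8; 1 } gives 215/256
edge 10 of 15 (R): { 0; 1/2; 3/4; 13/16; 53/64; 107/128 | 215/256; 27/32; 7/8; 1 } gives 429/512
edge 11 of 15 (R): { 0; 1/2; 3/4; 13/16; 53/64; 107/128 | 429/512; 215/256; 27/32; 7/8; 1 } gives 857/1024
edge 12 of 15 (R): { 0; 1/2; 3/4; 13/16; 53/64; 107/128 | 857/1024; 429/512; 215/256; 27/32; 7/8; 1 } gives 1713/2048
edge 13 of 15 (R): { 0; 1/2; 3/4; 13/16; 53/64; 107/128 | 1713/2048; 857/1024; 429/512; 215/256; 27/32; 7/8; 1 } gives 3425/4096
edge 14 of 15 (B): { 0; 1/2; 3/4; 13/16; 53/64; 107/128; 3425/4096 | 1713/2048; 857/1024; 429/512; 215/256; 27/32; 7/8; 1 } gives 6851/8192
edge 15 of 15 (B): { 0; 1/2; 3/4; 13/16; 53/64; 107/128; 3425/4096; 6851/8192 | 1713/2048; 857/1024; 429/512; 215/256; 27/32; 7/8; 1 } gives 13703/16384

13703/16384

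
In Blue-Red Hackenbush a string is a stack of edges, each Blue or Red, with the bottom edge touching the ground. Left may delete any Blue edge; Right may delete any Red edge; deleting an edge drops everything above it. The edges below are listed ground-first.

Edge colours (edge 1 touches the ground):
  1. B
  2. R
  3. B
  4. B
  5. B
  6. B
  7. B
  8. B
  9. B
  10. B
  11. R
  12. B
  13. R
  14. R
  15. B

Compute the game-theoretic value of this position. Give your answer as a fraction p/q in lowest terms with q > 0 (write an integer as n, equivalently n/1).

Build val(s[:k]) for k = 1..15, string s = B R B B B B B B B B R B R R B.
step 1: add B to get B; options L={ 0 } R={ — } => 1
step 2: add R to get BR; options L={ 0 } R={ 1 } => 1/2
step 3: add B to get BRB; options L={ 0 1/2 } R={ 1 } => 3/4
step 4: add B to get BRBB; options L={ 0 1/2 3/4 } R={ 1 } => 7/8
step 5: add B to get BRBBB; options L={ 0 1/2 3/4 7/8 } R={ 1 } => 15/16
step 6: add B to get BRBBBB; options L={ 0 1/2 3/4 7/8 15/16 } R={ 1 } => 31/32
step 7: add B to get BRBBBBB; options L={ 0 1/2 3/4 7/8 15/16 31/32 } R={ 1 } => 63/64
step 8: add B to get BRBBBBBB; options L={ 0 1/2 3/4 7/8 15/16 31/32 63/64 } R={ 1 } => 127/128
step 9: add B to get BRBBBBBBB; options L={ 0 1/2 3/4 7/8 15/16 31/32 63/64 127/128 } R={ 1 } => 255/256
step 10: add B to get BRBBBBBBBB; options L={ 0 1/2 3/4 7/8 15/16 31/32 63/64 127/128 255/256 } R={ 1 } => 511/512
step 11: add R to get BRBBBBBBBBR; options L={ 0 1/2 3/4 7/8 15/16 31/32 63/64 127/128 255/256 } R={ 511/512 1 } => 1021/1024
step 12: add B to get BRBBBBBBBBRB; options L={ 0 1/2 3/4 7/8 15/16 31/32 63/64 127/128 255/256 1021/1024 } R={ 511/512 1 } => 2043/2048
step 13: add R to get BRBBBBBBBBRBR; options L={ 0 1/2 3/4 7/8 15/16 31/32 63/64 127/128 255/256 1021/1024 } R={ 2043/2048 511/512 1 } => 4085/4096
step 14: add R to get BRBBBBBBBBRBRR; options L={ 0 1/2 3/4 7/8 15/16 31/32 63/64 127/128 255/256 1021/1024 } R={ 4085/4096 2043/2048 511/512 1 } => 8169/8192
step 15: add B to get BRBBBBBBBBRBRRB; options L={ 0 1/2 3/4 7/8 15/16 31/32 63/64 127/128 255/256 1021/1024 8169/8192 } R={ 4085/4096 2043/2048 511/512 1 } => 16339/16384

16339/16384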